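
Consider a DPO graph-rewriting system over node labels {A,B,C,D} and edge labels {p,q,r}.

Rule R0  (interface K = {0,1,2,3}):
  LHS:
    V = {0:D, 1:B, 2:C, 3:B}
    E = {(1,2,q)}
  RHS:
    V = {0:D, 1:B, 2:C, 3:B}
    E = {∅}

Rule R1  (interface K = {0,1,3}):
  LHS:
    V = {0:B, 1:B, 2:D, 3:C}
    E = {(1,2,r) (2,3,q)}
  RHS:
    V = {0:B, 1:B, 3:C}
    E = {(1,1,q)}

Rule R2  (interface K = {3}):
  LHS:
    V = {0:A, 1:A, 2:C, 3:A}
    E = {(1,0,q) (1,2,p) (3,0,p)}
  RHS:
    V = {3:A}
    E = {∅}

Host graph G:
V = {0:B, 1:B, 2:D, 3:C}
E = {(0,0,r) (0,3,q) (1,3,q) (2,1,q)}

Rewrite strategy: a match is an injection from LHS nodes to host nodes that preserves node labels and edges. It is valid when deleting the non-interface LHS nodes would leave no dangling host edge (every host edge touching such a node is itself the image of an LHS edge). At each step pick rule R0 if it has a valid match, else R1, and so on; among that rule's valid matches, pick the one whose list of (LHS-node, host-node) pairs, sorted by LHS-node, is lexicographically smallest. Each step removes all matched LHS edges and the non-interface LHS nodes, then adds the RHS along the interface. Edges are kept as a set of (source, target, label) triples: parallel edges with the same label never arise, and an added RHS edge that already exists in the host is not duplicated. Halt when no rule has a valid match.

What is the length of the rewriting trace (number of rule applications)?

initial: |V|=4 |E|=4  E = 0-r->0 0-q->3 1-q->3 2-q->1
step 1: apply R0 at {0↦2, 1↦0, 2↦3, 3↦1}  → |V|=4 |E|=3  E = 0-r->0 1-q->3 2-q->1
step 2: apply R0 at {0↦2, 1↦1, 2↦3, 3↦0}  → |V|=4 |E|=2  E = 0-r->0 2-q->1
halt: no rule applies after step 2

Answer: 2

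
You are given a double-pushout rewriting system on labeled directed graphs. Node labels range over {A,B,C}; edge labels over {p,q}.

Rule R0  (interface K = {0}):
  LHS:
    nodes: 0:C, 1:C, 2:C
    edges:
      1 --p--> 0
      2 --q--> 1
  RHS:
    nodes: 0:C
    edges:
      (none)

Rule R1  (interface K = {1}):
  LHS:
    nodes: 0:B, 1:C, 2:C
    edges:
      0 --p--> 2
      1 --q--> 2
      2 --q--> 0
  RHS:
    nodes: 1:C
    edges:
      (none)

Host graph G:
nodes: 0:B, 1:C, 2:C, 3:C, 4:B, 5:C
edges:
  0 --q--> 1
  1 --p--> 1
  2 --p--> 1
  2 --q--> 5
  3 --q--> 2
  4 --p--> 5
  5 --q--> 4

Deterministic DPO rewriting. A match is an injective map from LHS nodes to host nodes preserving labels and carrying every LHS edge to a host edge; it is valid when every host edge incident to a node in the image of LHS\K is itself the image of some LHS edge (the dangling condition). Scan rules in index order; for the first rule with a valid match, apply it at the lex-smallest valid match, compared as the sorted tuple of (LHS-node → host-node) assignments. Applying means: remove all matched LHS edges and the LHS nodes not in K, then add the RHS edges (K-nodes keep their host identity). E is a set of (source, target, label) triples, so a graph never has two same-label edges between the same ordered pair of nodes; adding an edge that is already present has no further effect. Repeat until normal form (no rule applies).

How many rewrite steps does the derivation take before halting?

[0] host  ⇒  6 nodes, 7 edges  {0-q->1 1-p->1 2-p->1 2-q->5 3-q->2 4-p->5 5-q->4}
[1] R1 @ {0↦4, 1↦2, 2↦5}  ⇒  4 nodes, 4 edges  {0-q->1 1-p->1 2-p->1 3-q->2}
[2] R0 @ {0↦1, 1↦2, 2↦3}  ⇒  2 nodes, 2 edges  {0-q->1 1-p->1}
final graph: no rule applies after step 2

Answer: 2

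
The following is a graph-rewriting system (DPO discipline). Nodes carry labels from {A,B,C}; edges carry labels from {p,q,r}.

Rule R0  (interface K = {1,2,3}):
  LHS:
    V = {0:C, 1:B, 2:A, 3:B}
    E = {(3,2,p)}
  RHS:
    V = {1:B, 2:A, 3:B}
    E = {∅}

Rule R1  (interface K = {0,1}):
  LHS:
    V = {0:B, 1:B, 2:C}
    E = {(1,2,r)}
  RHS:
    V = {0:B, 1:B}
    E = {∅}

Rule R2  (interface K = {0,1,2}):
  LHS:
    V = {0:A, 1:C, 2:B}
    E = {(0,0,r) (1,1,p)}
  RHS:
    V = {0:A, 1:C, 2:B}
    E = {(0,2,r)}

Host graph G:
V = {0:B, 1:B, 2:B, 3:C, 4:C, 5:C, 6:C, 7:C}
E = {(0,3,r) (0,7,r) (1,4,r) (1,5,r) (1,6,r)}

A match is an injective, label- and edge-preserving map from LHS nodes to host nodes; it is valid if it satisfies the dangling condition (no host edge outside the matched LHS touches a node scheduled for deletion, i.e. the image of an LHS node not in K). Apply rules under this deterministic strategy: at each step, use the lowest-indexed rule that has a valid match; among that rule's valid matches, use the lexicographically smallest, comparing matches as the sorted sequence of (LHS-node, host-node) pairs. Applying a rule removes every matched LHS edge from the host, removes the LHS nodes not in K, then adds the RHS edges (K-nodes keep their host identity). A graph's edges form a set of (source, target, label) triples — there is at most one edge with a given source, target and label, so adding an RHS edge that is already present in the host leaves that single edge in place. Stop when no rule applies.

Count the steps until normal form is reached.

[0] host  ⇒  8 nodes, 5 edges  {0-r->3 0-r->7 1-r->4 1-r->5 1-r->6}
[1] R1 @ {0↦0, 1↦1, 2↦4}  ⇒  7 nodes, 4 edges  {0-r->3 0-r->7 1-r->5 1-r->6}
[2] R1 @ {0↦0, 1↦1, 2↦5}  ⇒  6 nodes, 3 edges  {0-r->3 0-r->7 1-r->6}
[3] R1 @ {0↦0, 1↦1, 2↦6}  ⇒  5 nodes, 2 edges  {0-r->3 0-r->7}
[4] R1 @ {0↦1, 1↦0, 2↦3}  ⇒  4 nodes, 1 edges  {0-r->7}
[5] R1 @ {0↦1, 1↦0, 2↦7}  ⇒  3 nodes, 0 edges  {∅}
normal form: no rule applies after step 5

Answer: 5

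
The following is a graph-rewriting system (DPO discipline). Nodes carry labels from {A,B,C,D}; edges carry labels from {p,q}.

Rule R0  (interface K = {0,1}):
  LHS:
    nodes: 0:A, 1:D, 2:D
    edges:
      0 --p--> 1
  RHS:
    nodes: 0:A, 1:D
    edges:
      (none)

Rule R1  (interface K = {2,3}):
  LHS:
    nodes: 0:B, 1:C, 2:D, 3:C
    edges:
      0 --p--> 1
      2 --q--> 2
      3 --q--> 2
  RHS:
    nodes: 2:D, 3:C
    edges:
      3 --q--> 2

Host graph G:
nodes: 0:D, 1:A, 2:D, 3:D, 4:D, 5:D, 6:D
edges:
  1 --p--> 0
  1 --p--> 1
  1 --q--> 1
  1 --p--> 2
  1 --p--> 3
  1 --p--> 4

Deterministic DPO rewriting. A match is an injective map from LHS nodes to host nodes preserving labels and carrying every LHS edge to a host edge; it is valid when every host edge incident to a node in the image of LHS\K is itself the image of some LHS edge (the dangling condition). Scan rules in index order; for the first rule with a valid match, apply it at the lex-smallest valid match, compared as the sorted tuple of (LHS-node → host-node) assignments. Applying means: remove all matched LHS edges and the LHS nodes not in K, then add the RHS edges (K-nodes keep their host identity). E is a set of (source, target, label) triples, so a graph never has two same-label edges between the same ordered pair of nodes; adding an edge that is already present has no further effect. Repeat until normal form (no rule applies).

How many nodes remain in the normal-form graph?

start.  V:7 E:6  edges: 1-p->0 1-p->1 1-q->1 1-p->2 1-p->3 1-p->4
1. fire R0 via {0↦1, 1↦0, 2↦5}  →  V:6 E:5  edges: 1-p->1 1-q->1 1-p->2 1-p->3 1-p->4
2. fire R0 via {0↦1, 1↦2, 2↦0}  →  V:5 E:4  edges: 1-p->1 1-q->1 1-p->3 1-p->4
3. fire R0 via {0↦1, 1↦3, 2↦2}  →  V:4 E:3  edges: 1-p->1 1-q->1 1-p->4
4. fire R0 via {0↦1, 1↦4, 2↦3}  →  V:3 E:2  edges: 1-p->1 1-q->1
normal form: no rule applies after step 4
NF nodes: {1:A, 4:D, 6:D}

Answer: 3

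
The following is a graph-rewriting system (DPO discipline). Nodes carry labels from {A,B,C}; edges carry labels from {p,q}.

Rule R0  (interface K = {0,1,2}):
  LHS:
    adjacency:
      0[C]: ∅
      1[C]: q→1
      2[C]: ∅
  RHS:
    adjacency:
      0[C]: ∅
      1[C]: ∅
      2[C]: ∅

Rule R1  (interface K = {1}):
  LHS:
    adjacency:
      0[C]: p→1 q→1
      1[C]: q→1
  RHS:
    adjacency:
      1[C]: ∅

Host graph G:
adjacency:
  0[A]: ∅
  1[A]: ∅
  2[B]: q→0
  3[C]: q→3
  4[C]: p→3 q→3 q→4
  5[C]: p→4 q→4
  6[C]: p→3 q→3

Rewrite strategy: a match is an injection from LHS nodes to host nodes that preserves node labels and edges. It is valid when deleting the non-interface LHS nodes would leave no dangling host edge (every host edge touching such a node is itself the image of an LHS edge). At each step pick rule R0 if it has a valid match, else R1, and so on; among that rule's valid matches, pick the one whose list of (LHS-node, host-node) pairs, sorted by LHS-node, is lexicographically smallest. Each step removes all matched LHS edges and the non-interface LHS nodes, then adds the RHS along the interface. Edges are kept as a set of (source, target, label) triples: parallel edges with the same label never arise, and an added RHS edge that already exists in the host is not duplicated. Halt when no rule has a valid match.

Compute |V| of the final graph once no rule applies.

Answer: 7

Derivation:
initial: |V|=7 |E|=9  E = 2-q->0 3-q->3 4-p->3 4-q->3 4-q->4 5-p->4 5-q->4 6-p->3 6-q->3
step 1: apply R0 at {0↦3, 1↦4, 2↦5}  → |V|=7 |E|=8  E = 2-q->0 3-q->3 4-p->3 4-q->3 5-p->4 5-q->4 6-p->3 6-q->3
step 2: apply R0 at {0↦4, 1↦3, 2↦5}  → |V|=7 |E|=7  E = 2-q->0 4-p->3 4-q->3 5-p->4 5-q->4 6-p->3 6-q->3
normal form: no rule applies after step 2
NF nodes: {0:A, 1:A, 2:B, 3:C, 4:C, 5:C, 6:C}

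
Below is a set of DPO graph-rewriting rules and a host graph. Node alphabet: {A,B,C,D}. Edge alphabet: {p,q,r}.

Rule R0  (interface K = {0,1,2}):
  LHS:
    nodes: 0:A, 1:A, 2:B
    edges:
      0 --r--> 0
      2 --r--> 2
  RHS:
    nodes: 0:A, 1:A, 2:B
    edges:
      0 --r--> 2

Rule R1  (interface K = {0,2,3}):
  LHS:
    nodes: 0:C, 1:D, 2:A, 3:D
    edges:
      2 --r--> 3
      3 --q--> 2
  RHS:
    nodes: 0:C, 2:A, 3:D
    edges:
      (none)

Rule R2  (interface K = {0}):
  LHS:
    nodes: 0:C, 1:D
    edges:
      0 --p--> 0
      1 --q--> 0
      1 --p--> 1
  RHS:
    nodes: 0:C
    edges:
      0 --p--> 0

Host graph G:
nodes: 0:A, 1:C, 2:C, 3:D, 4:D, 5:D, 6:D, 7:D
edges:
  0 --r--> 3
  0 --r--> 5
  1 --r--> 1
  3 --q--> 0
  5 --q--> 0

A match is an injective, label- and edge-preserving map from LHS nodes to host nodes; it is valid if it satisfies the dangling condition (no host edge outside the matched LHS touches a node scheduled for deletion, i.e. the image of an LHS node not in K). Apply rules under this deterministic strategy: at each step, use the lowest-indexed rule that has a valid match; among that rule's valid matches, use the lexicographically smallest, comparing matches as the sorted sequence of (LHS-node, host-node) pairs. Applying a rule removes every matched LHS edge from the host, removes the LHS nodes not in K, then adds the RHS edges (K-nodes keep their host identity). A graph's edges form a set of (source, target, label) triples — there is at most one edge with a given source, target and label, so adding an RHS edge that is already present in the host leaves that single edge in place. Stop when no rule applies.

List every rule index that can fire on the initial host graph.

R0: no valid match — LHS pattern not found
R1: 12 valid matches — {0↦1, 1↦4, 2↦0, 3↦3}, {0↦1, 1↦4, 2↦0, 3↦5}, {0↦1, 1↦6, 2↦0, 3↦3} (+9 more)
R2: no valid match — LHS pattern not found

Answer: [R1]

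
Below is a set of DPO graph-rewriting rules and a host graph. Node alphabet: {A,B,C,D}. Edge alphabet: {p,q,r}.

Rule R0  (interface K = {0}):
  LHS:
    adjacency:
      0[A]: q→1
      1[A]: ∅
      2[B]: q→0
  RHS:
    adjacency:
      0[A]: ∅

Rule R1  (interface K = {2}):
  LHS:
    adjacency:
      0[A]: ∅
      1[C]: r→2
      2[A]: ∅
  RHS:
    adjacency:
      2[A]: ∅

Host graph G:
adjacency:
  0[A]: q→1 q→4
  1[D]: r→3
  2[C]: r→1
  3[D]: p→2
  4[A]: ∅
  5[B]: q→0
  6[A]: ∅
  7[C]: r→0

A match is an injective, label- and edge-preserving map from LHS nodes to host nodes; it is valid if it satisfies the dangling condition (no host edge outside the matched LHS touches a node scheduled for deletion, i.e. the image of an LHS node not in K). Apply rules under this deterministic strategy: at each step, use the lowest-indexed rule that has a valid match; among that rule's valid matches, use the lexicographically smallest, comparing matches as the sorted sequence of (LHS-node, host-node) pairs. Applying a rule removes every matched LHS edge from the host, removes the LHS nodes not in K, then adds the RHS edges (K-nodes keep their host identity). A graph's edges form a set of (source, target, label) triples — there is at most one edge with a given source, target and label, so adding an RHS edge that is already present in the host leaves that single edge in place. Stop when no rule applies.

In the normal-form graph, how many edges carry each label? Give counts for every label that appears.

start.  V:8 E:7  edges: 0-q->1 0-q->4 1-r->3 2-r->1 3-p->2 5-q->0 7-r->0
1. fire R0 via {0↦0, 1↦4, 2↦5}  →  V:6 E:5  edges: 0-q->1 1-r->3 2-r->1 3-p->2 7-r->0
2. fire R1 via {0↦6, 1↦7, 2↦0}  →  V:4 E:4  edges: 0-q->1 1-r->3 2-r->1 3-p->2
normal form: no rule applies after step 2
NF edges: [(0, 1, 'q'), (1, 3, 'r'), (2, 1, 'r'), (3, 2, 'p')]

Answer: p:1 q:1 r:2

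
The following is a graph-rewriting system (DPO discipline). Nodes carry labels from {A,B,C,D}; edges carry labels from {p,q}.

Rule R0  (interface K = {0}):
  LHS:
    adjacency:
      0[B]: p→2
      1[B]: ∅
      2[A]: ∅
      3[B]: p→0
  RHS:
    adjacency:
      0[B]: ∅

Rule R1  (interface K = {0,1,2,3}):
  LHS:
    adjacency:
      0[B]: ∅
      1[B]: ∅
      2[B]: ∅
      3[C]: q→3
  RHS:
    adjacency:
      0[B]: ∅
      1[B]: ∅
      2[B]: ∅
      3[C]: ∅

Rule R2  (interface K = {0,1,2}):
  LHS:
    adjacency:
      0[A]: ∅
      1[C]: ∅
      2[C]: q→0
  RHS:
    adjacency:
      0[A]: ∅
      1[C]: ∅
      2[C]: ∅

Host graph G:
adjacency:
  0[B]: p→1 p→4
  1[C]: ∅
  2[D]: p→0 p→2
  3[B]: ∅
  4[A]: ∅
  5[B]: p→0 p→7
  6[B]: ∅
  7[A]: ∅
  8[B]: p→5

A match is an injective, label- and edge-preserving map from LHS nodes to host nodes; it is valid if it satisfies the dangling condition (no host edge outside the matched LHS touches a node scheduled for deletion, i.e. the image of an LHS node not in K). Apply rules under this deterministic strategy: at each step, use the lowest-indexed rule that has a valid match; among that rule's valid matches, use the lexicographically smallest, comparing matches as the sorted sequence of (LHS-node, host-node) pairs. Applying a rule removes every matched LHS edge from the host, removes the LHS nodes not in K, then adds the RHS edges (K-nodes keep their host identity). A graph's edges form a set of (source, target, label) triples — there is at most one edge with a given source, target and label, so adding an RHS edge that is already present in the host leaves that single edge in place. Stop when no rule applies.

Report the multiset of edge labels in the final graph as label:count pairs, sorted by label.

[0] host  ⇒  9 nodes, 7 edges  {0-p->1 0-p->4 2-p->0 2-p->2 5-p->0 5-p->7 8-p->5}
[1] R0 @ {0↦5, 1↦3, 2↦7, 3↦8}  ⇒  6 nodes, 5 edges  {0-p->1 0-p->4 2-p->0 2-p->2 5-p->0}
[2] R0 @ {0↦0, 1↦6, 2↦4, 3↦5}  ⇒  3 nodes, 3 edges  {0-p->1 2-p->0 2-p->2}
final graph: no rule applies after step 2
NF edges: [(0, 1, 'p'), (2, 0, 'p'), (2, 2, 'p')]

Answer: p:3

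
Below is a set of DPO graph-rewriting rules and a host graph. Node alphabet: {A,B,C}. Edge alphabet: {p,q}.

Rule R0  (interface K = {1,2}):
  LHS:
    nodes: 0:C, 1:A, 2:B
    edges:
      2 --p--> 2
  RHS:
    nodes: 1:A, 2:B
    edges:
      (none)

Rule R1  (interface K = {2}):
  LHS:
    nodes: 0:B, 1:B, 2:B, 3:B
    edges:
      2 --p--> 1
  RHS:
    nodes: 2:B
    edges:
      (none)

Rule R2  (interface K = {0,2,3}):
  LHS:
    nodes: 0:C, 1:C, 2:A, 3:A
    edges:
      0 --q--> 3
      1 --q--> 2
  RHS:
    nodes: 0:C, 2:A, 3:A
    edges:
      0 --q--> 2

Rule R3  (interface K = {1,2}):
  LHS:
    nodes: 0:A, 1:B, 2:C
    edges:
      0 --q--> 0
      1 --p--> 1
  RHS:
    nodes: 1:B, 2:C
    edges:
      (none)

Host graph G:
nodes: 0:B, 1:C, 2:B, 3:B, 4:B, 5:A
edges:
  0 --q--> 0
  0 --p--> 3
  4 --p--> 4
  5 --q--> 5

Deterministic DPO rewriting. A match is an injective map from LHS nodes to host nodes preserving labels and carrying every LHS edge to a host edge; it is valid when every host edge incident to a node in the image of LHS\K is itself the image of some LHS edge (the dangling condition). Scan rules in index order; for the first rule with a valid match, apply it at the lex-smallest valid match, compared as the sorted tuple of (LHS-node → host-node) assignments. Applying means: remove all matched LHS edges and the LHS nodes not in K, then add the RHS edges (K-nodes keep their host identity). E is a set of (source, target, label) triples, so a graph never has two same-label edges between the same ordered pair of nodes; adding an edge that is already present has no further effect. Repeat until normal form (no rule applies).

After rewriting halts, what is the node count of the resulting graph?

Answer: 2

Rewrite trace:
initial: |V|=6 |E|=4  E = 0-q->0 0-p->3 4-p->4 5-q->5
step 1: apply R0 at {0↦1, 1↦5, 2↦4}  → |V|=5 |E|=3  E = 0-q->0 0-p->3 5-q->5
step 2: apply R1 at {0↦2, 1↦3, 2↦0, 3↦4}  → |V|=2 |E|=2  E = 0-q->0 5-q->5
final graph: no rule applies after step 2
NF nodes: {0:B, 5:A}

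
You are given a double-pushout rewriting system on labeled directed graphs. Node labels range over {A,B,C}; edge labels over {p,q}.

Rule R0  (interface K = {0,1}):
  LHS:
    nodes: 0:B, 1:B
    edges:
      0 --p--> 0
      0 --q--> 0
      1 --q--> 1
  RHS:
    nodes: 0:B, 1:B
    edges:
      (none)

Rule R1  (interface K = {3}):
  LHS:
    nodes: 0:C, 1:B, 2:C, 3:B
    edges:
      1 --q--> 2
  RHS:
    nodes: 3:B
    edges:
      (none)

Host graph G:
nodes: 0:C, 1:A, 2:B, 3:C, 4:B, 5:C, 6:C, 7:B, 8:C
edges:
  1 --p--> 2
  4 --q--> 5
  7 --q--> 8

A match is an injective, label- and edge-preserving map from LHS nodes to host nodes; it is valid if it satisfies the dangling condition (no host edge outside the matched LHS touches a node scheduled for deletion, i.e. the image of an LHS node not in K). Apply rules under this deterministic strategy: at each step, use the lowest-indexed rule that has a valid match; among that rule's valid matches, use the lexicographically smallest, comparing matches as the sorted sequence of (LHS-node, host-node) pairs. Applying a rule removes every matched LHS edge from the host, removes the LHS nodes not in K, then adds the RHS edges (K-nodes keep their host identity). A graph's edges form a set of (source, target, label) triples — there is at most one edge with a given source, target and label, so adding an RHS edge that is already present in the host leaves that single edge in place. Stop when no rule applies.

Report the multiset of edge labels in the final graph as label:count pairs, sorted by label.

[0] host  ⇒  9 nodes, 3 edges  {1-p->2 4-q->5 7-q->8}
[1] R1 @ {0↦0, 1↦4, 2↦5, 3↦2}  ⇒  6 nodes, 2 edges  {1-p->2 7-q->8}
[2] R1 @ {0↦3, 1↦7, 2↦8, 3↦2}  ⇒  3 nodes, 1 edges  {1-p->2}
normal form: no rule applies after step 2
NF edges: [(1, 2, 'p')]

Answer: p:1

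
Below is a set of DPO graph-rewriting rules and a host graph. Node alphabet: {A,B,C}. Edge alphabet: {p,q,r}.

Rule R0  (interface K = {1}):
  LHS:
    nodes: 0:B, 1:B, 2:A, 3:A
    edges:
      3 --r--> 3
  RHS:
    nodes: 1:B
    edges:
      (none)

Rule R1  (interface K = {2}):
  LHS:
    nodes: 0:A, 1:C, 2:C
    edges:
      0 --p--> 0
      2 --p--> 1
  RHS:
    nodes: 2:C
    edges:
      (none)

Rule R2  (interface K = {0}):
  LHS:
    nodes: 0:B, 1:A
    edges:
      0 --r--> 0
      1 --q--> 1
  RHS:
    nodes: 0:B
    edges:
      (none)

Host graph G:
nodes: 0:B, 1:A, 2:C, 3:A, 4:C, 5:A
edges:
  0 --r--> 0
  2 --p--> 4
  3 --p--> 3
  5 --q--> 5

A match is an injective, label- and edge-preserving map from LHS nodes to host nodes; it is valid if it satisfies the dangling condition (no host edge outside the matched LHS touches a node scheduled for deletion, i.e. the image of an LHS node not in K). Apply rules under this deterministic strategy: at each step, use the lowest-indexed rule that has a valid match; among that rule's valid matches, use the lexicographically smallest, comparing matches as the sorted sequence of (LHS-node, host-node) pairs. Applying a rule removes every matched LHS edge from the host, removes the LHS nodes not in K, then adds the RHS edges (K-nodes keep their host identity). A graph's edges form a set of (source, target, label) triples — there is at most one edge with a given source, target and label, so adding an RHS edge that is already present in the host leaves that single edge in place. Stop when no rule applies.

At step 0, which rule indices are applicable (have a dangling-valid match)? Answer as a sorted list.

R0: no valid match — LHS pattern not found
R1: 1 valid match — {0↦3, 1↦4, 2↦2}
R2: 1 valid match — {0↦0, 1↦5}

Answer: [R1,R2]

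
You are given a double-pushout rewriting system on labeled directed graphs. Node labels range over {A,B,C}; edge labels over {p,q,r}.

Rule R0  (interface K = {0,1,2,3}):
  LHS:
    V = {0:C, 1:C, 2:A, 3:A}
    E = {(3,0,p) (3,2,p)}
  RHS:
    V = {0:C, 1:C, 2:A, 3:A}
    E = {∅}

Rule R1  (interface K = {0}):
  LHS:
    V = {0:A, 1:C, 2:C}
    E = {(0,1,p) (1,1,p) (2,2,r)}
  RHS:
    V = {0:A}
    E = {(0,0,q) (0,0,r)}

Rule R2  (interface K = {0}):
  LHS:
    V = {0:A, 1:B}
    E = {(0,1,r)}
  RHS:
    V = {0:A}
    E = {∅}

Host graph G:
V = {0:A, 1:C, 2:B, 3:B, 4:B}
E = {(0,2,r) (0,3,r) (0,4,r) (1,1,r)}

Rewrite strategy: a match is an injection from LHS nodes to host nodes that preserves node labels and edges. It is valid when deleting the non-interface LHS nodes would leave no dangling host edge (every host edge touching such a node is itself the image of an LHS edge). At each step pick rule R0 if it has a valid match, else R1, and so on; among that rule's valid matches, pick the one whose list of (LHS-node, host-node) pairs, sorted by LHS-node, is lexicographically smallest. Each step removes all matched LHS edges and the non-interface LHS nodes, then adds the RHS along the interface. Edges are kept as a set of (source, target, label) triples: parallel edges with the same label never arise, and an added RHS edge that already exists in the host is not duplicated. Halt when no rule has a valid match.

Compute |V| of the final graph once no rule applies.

[0] host  ⇒  5 nodes, 4 edges  {0-r->2 0-r->3 0-r->4 1-r->1}
[1] R2 @ {0↦0, 1↦2}  ⇒  4 nodes, 3 edges  {0-r->3 0-r->4 1-r->1}
[2] R2 @ {0↦0, 1↦3}  ⇒  3 nodes, 2 edges  {0-r->4 1-r->1}
[3] R2 @ {0↦0, 1↦4}  ⇒  2 nodes, 1 edges  {1-r->1}
normal form: no rule applies after step 3
NF nodes: {0:A, 1:C}

Answer: 2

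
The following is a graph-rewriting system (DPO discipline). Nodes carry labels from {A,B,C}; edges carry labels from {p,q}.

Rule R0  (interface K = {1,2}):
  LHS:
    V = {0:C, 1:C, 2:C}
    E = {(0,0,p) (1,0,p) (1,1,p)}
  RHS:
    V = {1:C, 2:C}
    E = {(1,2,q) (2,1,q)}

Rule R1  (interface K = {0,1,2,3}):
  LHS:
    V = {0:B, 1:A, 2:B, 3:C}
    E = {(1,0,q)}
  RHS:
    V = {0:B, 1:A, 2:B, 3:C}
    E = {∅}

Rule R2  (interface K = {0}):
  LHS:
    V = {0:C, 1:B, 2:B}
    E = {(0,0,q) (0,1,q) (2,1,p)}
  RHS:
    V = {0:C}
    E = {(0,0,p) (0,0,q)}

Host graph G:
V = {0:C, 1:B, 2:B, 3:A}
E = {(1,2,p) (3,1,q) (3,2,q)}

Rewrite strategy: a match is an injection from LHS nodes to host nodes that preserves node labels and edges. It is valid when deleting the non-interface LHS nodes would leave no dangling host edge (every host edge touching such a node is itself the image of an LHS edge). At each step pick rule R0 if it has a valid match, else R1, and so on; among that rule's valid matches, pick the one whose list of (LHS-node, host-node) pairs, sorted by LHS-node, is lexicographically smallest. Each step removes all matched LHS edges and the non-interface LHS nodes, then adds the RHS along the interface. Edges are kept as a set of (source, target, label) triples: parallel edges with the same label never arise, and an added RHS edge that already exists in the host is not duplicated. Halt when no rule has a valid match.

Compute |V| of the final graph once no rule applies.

Answer: 4

Steps:
initial: |V|=4 |E|=3  E = 1-p->2 3-q->1 3-q->2
step 1: apply R1 at {0↦1, 1↦3, 2↦2, 3↦0}  → |V|=4 |E|=2  E = 1-p->2 3-q->2
step 2: apply R1 at {0↦2, 1↦3, 2↦1, 3↦0}  → |V|=4 |E|=1  E = 1-p->2
final graph: no rule applies after step 2
NF nodes: {0:C, 1:B, 2:B, 3:A}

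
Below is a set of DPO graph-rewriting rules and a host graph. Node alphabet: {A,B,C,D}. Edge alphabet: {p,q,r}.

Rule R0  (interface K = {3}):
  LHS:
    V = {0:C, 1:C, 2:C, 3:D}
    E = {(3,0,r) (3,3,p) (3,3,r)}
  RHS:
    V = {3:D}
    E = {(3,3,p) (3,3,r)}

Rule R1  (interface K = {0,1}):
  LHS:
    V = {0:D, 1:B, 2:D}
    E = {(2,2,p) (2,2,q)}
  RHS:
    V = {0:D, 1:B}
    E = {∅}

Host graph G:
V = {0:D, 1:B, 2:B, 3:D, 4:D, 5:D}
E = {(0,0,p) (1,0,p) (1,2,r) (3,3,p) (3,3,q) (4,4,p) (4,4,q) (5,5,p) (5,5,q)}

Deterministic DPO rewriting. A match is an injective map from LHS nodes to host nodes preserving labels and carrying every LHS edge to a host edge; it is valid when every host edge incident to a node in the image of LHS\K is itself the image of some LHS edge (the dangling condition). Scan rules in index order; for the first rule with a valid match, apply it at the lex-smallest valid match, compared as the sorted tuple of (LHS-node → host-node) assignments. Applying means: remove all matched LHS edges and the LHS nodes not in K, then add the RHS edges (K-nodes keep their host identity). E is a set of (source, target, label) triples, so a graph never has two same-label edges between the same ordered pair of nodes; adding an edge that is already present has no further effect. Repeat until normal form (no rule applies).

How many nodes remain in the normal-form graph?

Answer: 3

Rewrite trace:
start.  V:6 E:9  edges: 0-p->0 1-p->0 1-r->2 3-p->3 3-q->3 4-p->4 4-q->4 5-p->5 5-q->5
1. fire R1 via {0↦0, 1↦1, 2↦3}  →  V:5 E:7  edges: 0-p->0 1-p->0 1-r->2 4-p->4 4-q->4 5-p->5 5-q->5
2. fire R1 via {0↦0, 1↦1, 2↦4}  →  V:4 E:5  edges: 0-p->0 1-p->0 1-r->2 5-p->5 5-q->5
3. fire R1 via {0↦0, 1↦1, 2↦5}  →  V:3 E:3  edges: 0-p->0 1-p->0 1-r->2
final graph: no rule applies after step 3
NF nodes: {0:D, 1:B, 2:B}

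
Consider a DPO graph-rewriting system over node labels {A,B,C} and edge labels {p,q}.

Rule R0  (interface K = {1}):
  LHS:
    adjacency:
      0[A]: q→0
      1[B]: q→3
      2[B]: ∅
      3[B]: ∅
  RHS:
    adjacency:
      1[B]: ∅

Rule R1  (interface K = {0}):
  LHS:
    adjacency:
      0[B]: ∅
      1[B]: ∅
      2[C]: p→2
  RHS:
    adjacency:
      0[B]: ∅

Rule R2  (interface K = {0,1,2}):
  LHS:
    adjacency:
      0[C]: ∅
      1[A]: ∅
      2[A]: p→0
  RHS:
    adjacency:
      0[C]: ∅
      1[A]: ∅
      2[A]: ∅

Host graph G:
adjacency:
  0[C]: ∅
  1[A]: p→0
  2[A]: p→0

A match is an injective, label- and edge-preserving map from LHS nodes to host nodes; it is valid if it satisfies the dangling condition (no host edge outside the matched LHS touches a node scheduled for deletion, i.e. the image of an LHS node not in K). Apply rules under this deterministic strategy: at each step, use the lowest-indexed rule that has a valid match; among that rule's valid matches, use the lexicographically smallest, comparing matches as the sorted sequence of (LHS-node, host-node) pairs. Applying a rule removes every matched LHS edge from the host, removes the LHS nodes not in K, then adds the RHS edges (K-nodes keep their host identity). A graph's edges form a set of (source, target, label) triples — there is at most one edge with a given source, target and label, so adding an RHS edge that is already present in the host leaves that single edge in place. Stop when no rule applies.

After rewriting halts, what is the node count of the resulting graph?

Answer: 3

Derivation:
initial: |V|=3 |E|=2  E = 1-p->0 2-p->0
step 1: apply R2 at {0↦0, 1↦1, 2↦2}  → |V|=3 |E|=1  E = 1-p->0
step 2: apply R2 at {0↦0, 1↦2, 2↦1}  → |V|=3 |E|=0  E = ∅
halt: no rule applies after step 2
NF nodes: {0:C, 1:A, 2:A}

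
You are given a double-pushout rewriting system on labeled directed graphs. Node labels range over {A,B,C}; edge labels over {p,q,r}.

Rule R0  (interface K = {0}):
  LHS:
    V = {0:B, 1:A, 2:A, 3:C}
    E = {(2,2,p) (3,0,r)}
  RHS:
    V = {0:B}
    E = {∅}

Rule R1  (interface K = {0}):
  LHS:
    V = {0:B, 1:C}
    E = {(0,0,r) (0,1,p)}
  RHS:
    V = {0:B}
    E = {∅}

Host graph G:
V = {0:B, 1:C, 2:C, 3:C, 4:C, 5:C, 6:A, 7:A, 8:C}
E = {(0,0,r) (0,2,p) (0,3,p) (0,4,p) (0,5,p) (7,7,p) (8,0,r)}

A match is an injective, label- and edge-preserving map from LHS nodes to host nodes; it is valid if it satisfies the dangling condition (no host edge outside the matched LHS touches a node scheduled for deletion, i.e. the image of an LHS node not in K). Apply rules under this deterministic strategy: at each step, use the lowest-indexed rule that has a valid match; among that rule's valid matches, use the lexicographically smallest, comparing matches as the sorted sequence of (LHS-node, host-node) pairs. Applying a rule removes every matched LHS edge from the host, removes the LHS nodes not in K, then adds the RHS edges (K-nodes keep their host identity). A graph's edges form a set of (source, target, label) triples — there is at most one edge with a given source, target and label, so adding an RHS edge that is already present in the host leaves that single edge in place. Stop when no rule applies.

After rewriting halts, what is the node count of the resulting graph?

[0] host  ⇒  9 nodes, 7 edges  {0-r->0 0-p->2 0-p->3 0-p->4 0-p->5 7-p->7 8-r->0}
[1] R0 @ {0↦0, 1↦6, 2↦7, 3↦8}  ⇒  6 nodes, 5 edges  {0-r->0 0-p->2 0-p->3 0-p->4 0-p->5}
[2] R1 @ {0↦0, 1↦2}  ⇒  5 nodes, 3 edges  {0-p->3 0-p->4 0-p->5}
halt: no rule applies after step 2
NF nodes: {0:B, 1:C, 3:C, 4:C, 5:C}

Answer: 5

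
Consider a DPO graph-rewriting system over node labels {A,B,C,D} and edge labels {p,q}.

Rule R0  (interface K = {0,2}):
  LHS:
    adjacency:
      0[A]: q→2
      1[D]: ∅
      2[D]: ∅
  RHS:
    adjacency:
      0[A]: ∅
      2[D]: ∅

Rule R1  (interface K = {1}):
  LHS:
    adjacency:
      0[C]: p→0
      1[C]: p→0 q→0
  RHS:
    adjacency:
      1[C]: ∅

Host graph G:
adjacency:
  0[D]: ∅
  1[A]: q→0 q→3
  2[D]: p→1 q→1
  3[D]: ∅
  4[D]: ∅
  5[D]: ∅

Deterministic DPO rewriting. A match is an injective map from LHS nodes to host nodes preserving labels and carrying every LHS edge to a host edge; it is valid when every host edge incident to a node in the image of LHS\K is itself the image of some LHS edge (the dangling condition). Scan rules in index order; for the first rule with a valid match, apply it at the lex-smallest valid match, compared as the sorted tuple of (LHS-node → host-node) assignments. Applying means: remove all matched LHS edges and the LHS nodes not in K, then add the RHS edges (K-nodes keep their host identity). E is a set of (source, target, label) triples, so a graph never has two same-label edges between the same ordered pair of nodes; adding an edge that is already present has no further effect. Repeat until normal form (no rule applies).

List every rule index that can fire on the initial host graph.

Answer: [R0]

Rewrite trace:
R0: 4 valid matches — {0↦1, 1↦4, 2↦0}, {0↦1, 1↦4, 2↦3}, {0↦1, 1↦5, 2↦0} (+1 more)
R1: no valid match — LHS pattern not found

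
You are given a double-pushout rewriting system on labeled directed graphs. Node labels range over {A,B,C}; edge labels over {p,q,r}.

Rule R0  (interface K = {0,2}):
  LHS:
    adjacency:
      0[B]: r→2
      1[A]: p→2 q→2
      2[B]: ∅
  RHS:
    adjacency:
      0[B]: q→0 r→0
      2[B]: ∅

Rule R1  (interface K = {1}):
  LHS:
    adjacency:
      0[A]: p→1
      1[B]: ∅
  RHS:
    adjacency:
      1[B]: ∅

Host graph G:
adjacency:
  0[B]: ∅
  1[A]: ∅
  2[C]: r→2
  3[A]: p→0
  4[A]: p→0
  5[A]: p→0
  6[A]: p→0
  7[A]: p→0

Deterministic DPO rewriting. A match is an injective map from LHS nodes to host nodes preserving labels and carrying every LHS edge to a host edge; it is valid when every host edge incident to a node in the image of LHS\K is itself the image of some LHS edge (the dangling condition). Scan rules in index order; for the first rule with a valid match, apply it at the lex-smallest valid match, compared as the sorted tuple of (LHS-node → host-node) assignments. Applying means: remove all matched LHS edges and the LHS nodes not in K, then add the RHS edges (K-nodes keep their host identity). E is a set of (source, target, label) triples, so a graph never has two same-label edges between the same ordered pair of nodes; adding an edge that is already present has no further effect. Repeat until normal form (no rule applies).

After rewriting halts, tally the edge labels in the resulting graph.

Answer: r:1

Rewrite trace:
start.  V:8 E:6  edges: 2-r->2 3-p->0 4-p->0 5-p->0 6-p->0 7-p->0
1. fire R1 via {0↦3, 1↦0}  →  V:7 E:5  edges: 2-r->2 4-p->0 5-p->0 6-p->0 7-p->0
2. fire R1 via {0↦4, 1↦0}  →  V:6 E:4  edges: 2-r->2 5-p->0 6-p->0 7-p->0
3. fire R1 via {0↦5, 1↦0}  →  V:5 E:3  edges: 2-r->2 6-p->0 7-p->0
4. fire R1 via {0↦6, 1↦0}  →  V:4 E:2  edges: 2-r->2 7-p->0
5. fire R1 via {0↦7, 1↦0}  →  V:3 E:1  edges: 2-r->2
final graph: no rule applies after step 5
NF edges: [(2, 2, 'r')]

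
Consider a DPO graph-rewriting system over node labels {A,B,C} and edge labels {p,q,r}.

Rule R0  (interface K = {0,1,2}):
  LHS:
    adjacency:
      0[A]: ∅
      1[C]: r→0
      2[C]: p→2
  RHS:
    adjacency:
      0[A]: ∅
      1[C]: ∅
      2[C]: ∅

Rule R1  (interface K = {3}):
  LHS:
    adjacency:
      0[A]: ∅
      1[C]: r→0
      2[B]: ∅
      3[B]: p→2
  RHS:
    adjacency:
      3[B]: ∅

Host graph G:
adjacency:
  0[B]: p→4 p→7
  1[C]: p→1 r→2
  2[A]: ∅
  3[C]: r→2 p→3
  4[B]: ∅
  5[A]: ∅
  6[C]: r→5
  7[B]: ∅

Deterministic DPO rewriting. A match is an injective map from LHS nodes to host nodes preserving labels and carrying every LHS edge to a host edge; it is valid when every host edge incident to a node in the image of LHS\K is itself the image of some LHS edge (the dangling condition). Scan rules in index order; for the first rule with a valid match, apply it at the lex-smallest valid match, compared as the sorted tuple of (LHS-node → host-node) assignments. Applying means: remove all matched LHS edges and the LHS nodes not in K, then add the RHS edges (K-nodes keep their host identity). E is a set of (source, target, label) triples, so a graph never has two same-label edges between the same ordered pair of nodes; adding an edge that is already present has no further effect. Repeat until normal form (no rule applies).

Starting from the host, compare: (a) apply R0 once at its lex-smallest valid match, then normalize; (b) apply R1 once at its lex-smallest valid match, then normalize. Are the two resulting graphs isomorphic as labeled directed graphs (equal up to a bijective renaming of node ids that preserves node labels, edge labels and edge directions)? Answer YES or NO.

branch R0-first: apply at {0↦2, 1↦1, 2↦3} → |E|=5, then 2 more step(s) → NF |V|=5 |E|=1 V={0:B, 1:C, 2:A, 3:C, 7:B} E=0-p->7
branch R1-first: apply at {0↦5, 1↦6, 2↦4, 3↦0} → |E|=5, then 2 more step(s) → NF |V|=5 |E|=1 V={0:B, 1:C, 2:A, 3:C, 7:B} E=0-p->7
graphs isomorphic (equal up to label-preserving node renaming)

Answer: YES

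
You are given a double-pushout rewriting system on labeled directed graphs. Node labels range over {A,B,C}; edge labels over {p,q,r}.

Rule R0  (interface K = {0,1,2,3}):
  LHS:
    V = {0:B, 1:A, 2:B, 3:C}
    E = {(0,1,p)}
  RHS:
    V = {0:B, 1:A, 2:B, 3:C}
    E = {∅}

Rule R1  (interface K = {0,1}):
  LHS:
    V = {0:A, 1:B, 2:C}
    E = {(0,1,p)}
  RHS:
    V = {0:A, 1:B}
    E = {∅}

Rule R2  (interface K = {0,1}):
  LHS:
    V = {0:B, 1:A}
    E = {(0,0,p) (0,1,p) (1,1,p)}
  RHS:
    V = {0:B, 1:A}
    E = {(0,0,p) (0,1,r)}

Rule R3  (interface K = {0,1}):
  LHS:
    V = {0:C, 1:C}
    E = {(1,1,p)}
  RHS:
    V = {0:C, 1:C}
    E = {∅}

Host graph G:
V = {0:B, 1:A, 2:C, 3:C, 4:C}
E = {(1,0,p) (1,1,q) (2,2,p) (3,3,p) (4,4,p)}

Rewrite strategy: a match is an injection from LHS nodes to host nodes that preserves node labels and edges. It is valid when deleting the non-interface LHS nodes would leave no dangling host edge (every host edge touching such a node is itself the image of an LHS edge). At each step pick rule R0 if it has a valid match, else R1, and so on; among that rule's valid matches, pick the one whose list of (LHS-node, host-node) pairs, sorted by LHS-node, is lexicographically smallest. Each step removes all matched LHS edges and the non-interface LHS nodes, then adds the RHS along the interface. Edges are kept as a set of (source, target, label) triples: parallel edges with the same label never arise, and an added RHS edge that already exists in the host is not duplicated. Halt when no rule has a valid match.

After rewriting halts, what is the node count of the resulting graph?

start.  V:5 E:5  edges: 1-p->0 1-q->1 2-p->2 3-p->3 4-p->4
1. fire R3 via {0↦2, 1↦3}  →  V:5 E:4  edges: 1-p->0 1-q->1 2-p->2 4-p->4
2. fire R1 via {0↦1, 1↦0, 2↦3}  →  V:4 E:3  edges: 1-q->1 2-p->2 4-p->4
3. fire R3 via {0↦2, 1↦4}  →  V:4 E:2  edges: 1-q->1 2-p->2
4. fire R3 via {0↦4, 1↦2}  →  V:4 E:1  edges: 1-q->1
final graph: no rule applies after step 4
NF nodes: {0:B, 1:A, 2:C, 4:C}

Answer: 4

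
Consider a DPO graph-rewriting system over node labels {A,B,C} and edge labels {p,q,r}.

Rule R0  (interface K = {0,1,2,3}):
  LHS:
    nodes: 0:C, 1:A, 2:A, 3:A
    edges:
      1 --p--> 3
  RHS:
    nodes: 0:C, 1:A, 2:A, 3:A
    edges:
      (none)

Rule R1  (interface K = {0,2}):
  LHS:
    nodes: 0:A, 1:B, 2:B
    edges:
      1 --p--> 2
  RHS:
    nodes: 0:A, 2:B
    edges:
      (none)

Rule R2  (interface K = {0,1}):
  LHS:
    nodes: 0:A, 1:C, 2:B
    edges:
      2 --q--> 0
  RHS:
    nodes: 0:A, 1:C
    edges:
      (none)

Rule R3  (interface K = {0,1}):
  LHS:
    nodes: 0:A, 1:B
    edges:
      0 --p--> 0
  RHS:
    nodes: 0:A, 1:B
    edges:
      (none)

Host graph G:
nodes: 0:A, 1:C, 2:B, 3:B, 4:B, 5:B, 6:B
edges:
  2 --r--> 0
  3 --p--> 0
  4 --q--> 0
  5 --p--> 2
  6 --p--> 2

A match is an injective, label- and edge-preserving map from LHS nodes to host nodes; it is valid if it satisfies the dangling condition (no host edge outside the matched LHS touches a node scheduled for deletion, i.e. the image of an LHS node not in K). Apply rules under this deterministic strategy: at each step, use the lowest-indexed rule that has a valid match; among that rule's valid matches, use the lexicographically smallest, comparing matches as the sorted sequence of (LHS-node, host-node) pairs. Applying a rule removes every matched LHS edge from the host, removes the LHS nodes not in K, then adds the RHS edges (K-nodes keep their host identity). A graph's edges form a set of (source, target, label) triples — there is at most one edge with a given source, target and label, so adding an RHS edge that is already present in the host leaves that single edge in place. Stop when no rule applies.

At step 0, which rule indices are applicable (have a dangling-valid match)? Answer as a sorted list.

R0: no valid match — LHS pattern not found
R1: 2 valid matches — {0↦0, 1↦5, 2↦2}, {0↦0, 1↦6, 2↦2}
R2: 1 valid match — {0↦0, 1↦1, 2↦4}
R3: no valid match — LHS pattern not found

Answer: [R1,R2]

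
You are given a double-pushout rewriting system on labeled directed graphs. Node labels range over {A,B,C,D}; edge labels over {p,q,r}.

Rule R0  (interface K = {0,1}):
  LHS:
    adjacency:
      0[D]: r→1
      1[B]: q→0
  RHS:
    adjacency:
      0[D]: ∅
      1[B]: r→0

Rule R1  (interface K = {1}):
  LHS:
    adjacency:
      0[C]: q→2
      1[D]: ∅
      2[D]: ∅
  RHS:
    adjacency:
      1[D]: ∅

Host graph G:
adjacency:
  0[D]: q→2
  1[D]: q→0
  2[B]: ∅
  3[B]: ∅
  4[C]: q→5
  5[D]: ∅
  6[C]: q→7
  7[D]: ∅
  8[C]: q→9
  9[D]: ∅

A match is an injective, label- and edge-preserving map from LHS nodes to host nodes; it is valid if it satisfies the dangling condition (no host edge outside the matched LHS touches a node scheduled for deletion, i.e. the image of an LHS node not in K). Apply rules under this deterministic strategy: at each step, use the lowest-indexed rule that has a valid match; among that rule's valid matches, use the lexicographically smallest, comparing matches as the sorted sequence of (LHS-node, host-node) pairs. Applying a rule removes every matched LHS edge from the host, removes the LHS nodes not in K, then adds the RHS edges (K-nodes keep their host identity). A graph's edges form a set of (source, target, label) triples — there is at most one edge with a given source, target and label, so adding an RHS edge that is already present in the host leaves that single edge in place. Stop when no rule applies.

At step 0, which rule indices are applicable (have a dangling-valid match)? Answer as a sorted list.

Answer: [R1]

Derivation:
R0: no valid match — LHS pattern not found
R1: 12 valid matches — {0↦4, 1↦0, 2↦5}, {0↦4, 1↦1, 2↦5}, {0↦4, 1↦7, 2↦5} (+9 more)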